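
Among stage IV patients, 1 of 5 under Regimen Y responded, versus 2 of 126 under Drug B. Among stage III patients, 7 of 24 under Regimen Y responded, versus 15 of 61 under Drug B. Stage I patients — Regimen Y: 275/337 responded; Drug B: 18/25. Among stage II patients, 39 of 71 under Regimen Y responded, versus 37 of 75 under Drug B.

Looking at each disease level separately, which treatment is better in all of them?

Regimen Y

Stage IV: Regimen Y 1/5 = 20.0%, Drug B 2/126 = 1.6% → Regimen Y
Stage III: Regimen Y 7/24 = 29.2%, Drug B 15/61 = 24.6% → Regimen Y
Stage I: Regimen Y 275/337 = 81.6%, Drug B 18/25 = 72.0% → Regimen Y
Stage II: Regimen Y 39/71 = 54.9%, Drug B 37/75 = 49.3% → Regimen Y
Regimen Y has the higher rate in all 4 groups.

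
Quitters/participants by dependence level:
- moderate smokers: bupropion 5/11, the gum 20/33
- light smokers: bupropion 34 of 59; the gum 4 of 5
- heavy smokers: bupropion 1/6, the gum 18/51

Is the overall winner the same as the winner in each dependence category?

Moderate smokers: bupropion 5/11 = 45.5%, the gum 20/33 = 60.6% → the gum
Light smokers: bupropion 34/59 = 57.6%, the gum 4/5 = 80.0% → the gum
Heavy smokers: bupropion 1/6 = 16.7%, the gum 18/51 = 35.3% → the gum
Overall: bupropion 40/76 = 52.6%, the gum 42/89 = 47.2% → bupropion
The gum wins each dependence group but bupropion wins overall — the comparison reverses. The gum's participants skew toward heavy smokers, which has a lower base rate.

No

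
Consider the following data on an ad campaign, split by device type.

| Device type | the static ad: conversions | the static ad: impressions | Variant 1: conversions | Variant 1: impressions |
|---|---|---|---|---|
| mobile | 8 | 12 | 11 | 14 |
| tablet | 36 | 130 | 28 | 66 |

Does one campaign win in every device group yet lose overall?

Mobile: the static ad 8/12 = 66.7%, Variant 1 11/14 = 78.6% → Variant 1
Tablet: the static ad 36/130 = 27.7%, Variant 1 28/66 = 42.4% → Variant 1
Overall: the static ad 44/142 = 31.0%, Variant 1 39/80 = 48.8% → Variant 1
Variant 1 wins overall and in every device group — no reversal.

No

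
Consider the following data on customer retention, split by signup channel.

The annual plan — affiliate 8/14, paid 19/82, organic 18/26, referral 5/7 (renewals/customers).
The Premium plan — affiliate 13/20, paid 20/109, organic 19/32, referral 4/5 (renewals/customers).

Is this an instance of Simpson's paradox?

Affiliate: the annual plan 8/14 = 57.1%, the Premium plan 13/20 = 65.0% → the Premium plan
Paid: the annual plan 19/82 = 23.2%, the Premium plan 20/109 = 18.3% → the annual plan
Organic: the annual plan 18/26 = 69.2%, the Premium plan 19/32 = 59.4% → the annual plan
Referral: the annual plan 5/7 = 71.4%, the Premium plan 4/5 = 80.0% → the Premium plan
Overall: the annual plan 50/129 = 38.8%, the Premium plan 56/166 = 33.7% → the annual plan
Neither sweeps: the annual plan wins 2 of 4 groups, the Premium plan wins 2. The annual plan wins overall but not every group — no Simpson reversal.

No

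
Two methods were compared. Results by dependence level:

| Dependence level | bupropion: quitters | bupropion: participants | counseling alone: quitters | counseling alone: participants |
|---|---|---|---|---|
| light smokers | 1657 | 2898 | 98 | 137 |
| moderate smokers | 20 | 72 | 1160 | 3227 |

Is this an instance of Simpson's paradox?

Light smokers: bupropion 1657/2898 = 57.2%, counseling alone 98/137 = 71.5% → counseling alone
Moderate smokers: bupropion 20/72 = 27.8%, counseling alone 1160/3227 = 35.9% → counseling alone
Overall: bupropion 1677/2970 = 56.5%, counseling alone 1258/3364 = 37.4% → bupropion
Counseling alone wins each dependence group but bupropion wins overall — the comparison reverses. Counseling alone's participants skew toward moderate smokers, which has a lower base rate.

Yes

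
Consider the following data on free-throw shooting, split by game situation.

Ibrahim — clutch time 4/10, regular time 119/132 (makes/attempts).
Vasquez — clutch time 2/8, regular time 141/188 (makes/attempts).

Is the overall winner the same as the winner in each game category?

Clutch time: Ibrahim 4/10 = 40.0%, Vasquez 2/8 = 25.0% → Ibrahim
Regular time: Ibrahim 119/132 = 90.2%, Vasquez 141/188 = 75.0% → Ibrahim
Overall: Ibrahim 123/142 = 86.6%, Vasquez 143/196 = 73.0% → Ibrahim
Ibrahim wins overall and in every game group — no reversal.

Yes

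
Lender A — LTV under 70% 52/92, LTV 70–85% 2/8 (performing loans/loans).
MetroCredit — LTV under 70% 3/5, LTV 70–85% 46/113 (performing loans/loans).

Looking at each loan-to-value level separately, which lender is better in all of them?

LTV under 70%: Lender A 52/92 = 56.5%, MetroCredit 3/5 = 60.0% → MetroCredit
LTV 70–85%: Lender A 2/8 = 25.0%, MetroCredit 46/113 = 40.7% → MetroCredit
MetroCredit has the higher rate in both groups.

MetroCredit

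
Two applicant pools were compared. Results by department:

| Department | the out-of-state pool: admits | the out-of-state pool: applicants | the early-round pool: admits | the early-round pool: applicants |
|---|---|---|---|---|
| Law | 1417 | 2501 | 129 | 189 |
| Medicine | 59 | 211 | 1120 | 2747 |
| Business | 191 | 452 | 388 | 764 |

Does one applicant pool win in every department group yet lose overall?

Law: the out-of-state pool 1417/2501 = 56.7%, the early-round pool 129/189 = 68.3% → the early-round pool
Medicine: the out-of-state pool 59/211 = 28.0%, the early-round pool 1120/2747 = 40.8% → the early-round pool
Business: the out-of-state pool 191/452 = 42.3%, the early-round pool 388/764 = 50.8% → the early-round pool
Overall: the out-of-state pool 1667/3164 = 52.7%, the early-round pool 1637/3700 = 44.2% → the out-of-state pool
The early-round pool wins each department group but the out-of-state pool wins overall — the comparison reverses. The early-round pool's applicants skew toward Medicine, which has a lower base rate.

Yes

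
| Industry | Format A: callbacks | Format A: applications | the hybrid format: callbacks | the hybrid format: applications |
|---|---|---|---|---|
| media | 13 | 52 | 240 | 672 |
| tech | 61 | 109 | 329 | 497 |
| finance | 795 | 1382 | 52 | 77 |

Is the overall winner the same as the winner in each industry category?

No

Media: Format A 13/52 = 25.0%, the hybrid format 240/672 = 35.7% → the hybrid format
Tech: Format A 61/109 = 56.0%, the hybrid format 329/497 = 66.2% → the hybrid format
Finance: Format A 795/1382 = 57.5%, the hybrid format 52/77 = 67.5% → the hybrid format
Overall: Format A 869/1543 = 56.3%, the hybrid format 621/1246 = 49.8% → Format A
The hybrid format wins each industry group but Format A wins overall — the comparison reverses. The hybrid format's applications skew toward media, which has a lower base rate.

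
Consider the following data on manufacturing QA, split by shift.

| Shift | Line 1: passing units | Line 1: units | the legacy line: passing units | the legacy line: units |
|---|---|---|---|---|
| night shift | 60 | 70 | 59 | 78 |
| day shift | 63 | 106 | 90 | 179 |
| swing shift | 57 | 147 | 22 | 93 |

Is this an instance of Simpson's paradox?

Night shift: Line 1 60/70 = 85.7%, the legacy line 59/78 = 75.6% → Line 1
Day shift: Line 1 63/106 = 59.4%, the legacy line 90/179 = 50.3% → Line 1
Swing shift: Line 1 57/147 = 38.8%, the legacy line 22/93 = 23.7% → Line 1
Overall: Line 1 180/323 = 55.7%, the legacy line 171/350 = 48.9% → Line 1
Line 1 wins overall and in every shift group — no reversal.

No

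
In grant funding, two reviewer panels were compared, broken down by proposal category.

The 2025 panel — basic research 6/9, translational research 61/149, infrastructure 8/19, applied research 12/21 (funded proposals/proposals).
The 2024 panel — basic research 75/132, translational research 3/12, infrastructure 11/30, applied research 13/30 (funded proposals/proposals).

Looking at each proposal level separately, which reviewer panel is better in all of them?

Basic research: the 2025 panel 6/9 = 66.7%, the 2024 panel 75/132 = 56.8% → the 2025 panel
Translational research: the 2025 panel 61/149 = 40.9%, the 2024 panel 3/12 = 25.0% → the 2025 panel
Infrastructure: the 2025 panel 8/19 = 42.1%, the 2024 panel 11/30 = 36.7% → the 2025 panel
Applied research: the 2025 panel 12/21 = 57.1%, the 2024 panel 13/30 = 43.3% → the 2025 panel
The 2025 panel has the higher rate in all 4 groups.

the 2025 panel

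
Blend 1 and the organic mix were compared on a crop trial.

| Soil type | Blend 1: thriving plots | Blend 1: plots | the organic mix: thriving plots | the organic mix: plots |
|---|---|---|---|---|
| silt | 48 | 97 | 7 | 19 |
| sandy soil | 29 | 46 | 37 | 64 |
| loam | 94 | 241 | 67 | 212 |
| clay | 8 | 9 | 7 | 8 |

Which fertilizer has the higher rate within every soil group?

Silt: Blend 1 48/97 = 49.5%, the organic mix 7/19 = 36.8% → Blend 1
Sandy soil: Blend 1 29/46 = 63.0%, the organic mix 37/64 = 57.8% → Blend 1
Loam: Blend 1 94/241 = 39.0%, the organic mix 67/212 = 31.6% → Blend 1
Clay: Blend 1 8/9 = 88.9%, the organic mix 7/8 = 87.5% → Blend 1
Blend 1 has the higher rate in all 4 groups.

Blend 1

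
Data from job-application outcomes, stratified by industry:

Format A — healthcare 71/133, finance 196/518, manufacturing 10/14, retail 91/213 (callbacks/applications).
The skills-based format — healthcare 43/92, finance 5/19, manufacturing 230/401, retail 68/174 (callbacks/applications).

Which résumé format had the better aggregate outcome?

Healthcare: Format A 71/133 = 53.4%, the skills-based format 43/92 = 46.7% → Format A
Finance: Format A 196/518 = 37.8%, the skills-based format 5/19 = 26.3% → Format A
Manufacturing: Format A 10/14 = 71.4%, the skills-based format 230/401 = 57.4% → Format A
Retail: Format A 91/213 = 42.7%, the skills-based format 68/174 = 39.1% → Format A
Overall: Format A 368/878 = 41.9%, the skills-based format 346/686 = 50.4% → the skills-based format
(Format A wins every industry group but the skills-based format wins overall — Format A's applications skew toward the low-rate finance group.)

the skills-based format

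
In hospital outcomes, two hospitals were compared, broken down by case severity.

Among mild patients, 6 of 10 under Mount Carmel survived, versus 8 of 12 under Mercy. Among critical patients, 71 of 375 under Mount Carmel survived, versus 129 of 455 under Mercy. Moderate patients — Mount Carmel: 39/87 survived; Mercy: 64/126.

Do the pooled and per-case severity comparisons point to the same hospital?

Mild: Mount Carmel 6/10 = 60.0%, Mercy 8/12 = 66.7% → Mercy
Critical: Mount Carmel 71/375 = 18.9%, Mercy 129/455 = 28.4% → Mercy
Moderate: Mount Carmel 39/87 = 44.8%, Mercy 64/126 = 50.8% → Mercy
Overall: Mount Carmel 116/472 = 24.6%, Mercy 201/593 = 33.9% → Mercy
Mercy wins overall and in every case group — no reversal.

Yes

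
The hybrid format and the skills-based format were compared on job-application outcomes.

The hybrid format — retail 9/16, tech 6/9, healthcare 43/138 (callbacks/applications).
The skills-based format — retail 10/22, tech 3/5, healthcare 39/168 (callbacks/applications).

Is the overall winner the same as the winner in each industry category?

Yes

Retail: the hybrid format 9/16 = 56.2%, the skills-based format 10/22 = 45.5% → the hybrid format
Tech: the hybrid format 6/9 = 66.7%, the skills-based format 3/5 = 60.0% → the hybrid format
Healthcare: the hybrid format 43/138 = 31.2%, the skills-based format 39/168 = 23.2% → the hybrid format
Overall: the hybrid format 58/163 = 35.6%, the skills-based format 52/195 = 26.7% → the hybrid format
The hybrid format wins overall and in every industry group — no reversal.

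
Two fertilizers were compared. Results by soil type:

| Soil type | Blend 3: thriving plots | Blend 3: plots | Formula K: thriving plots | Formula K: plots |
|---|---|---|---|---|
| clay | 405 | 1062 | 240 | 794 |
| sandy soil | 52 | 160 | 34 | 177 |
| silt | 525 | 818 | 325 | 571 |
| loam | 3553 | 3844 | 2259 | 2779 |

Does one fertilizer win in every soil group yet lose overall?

Clay: Blend 3 405/1062 = 38.1%, Formula K 240/794 = 30.2% → Blend 3
Sandy soil: Blend 3 52/160 = 32.5%, Formula K 34/177 = 19.2% → Blend 3
Silt: Blend 3 525/818 = 64.2%, Formula K 325/571 = 56.9% → Blend 3
Loam: Blend 3 3553/3844 = 92.4%, Formula K 2259/2779 = 81.3% → Blend 3
Overall: Blend 3 4535/5884 = 77.1%, Formula K 2858/4321 = 66.1% → Blend 3
Blend 3 wins overall and in every soil group — no reversal.

No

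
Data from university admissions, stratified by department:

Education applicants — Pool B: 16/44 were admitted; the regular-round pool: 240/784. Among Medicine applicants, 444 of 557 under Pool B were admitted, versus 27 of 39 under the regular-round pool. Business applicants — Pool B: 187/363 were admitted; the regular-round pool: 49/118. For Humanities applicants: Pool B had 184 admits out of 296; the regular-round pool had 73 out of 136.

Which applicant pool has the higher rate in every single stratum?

Pool B

Education: Pool B 16/44 = 36.4%, the regular-round pool 240/784 = 30.6% → Pool B
Medicine: Pool B 444/557 = 79.7%, the regular-round pool 27/39 = 69.2% → Pool B
Business: Pool B 187/363 = 51.5%, the regular-round pool 49/118 = 41.5% → Pool B
Humanities: Pool B 184/296 = 62.2%, the regular-round pool 73/136 = 53.7% → Pool B
Pool B has the higher rate in all 4 groups.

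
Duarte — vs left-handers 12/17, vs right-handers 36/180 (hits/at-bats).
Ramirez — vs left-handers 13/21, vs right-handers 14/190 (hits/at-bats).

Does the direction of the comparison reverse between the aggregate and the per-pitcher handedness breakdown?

Vs left-handers: Duarte 12/17 = 70.6%, Ramirez 13/21 = 61.9% → Duarte
Vs right-handers: Duarte 36/180 = 20.0%, Ramirez 14/190 = 7.4% → Duarte
Overall: Duarte 48/197 = 24.4%, Ramirez 27/211 = 12.8% → Duarte
Duarte wins overall and in every pitcher group — no reversal.

No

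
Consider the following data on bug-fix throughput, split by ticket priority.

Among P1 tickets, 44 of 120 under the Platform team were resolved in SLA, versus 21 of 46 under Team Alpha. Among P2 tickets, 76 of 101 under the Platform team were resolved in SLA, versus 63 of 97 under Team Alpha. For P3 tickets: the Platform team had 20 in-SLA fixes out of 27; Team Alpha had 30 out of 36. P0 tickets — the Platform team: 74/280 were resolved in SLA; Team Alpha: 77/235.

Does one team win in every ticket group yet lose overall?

P1: the Platform team 44/120 = 36.7%, Team Alpha 21/46 = 45.7% → Team Alpha
P2: the Platform team 76/101 = 75.2%, Team Alpha 63/97 = 64.9% → the Platform team
P3: the Platform team 20/27 = 74.1%, Team Alpha 30/36 = 83.3% → Team Alpha
P0: the Platform team 74/280 = 26.4%, Team Alpha 77/235 = 32.8% → Team Alpha
Overall: the Platform team 214/528 = 40.5%, Team Alpha 191/414 = 46.1% → Team Alpha
Neither sweeps: the Platform team wins 1 of 4 groups, Team Alpha wins 3. Team Alpha wins overall but not every group — no Simpson reversal.

No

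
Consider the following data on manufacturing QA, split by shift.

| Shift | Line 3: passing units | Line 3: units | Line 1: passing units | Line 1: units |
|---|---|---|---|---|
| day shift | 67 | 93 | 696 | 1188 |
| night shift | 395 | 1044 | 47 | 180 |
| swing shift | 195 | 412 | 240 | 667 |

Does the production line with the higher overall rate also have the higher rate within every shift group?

Day shift: Line 3 67/93 = 72.0%, Line 1 696/1188 = 58.6% → Line 3
Night shift: Line 3 395/1044 = 37.8%, Line 1 47/180 = 26.1% → Line 3
Swing shift: Line 3 195/412 = 47.3%, Line 1 240/667 = 36.0% → Line 3
Overall: Line 3 657/1549 = 42.4%, Line 1 983/2035 = 48.3% → Line 1
Line 3 wins each shift group but Line 1 wins overall — the comparison reverses. Line 3's units skew toward night shift, which has a lower base rate.

No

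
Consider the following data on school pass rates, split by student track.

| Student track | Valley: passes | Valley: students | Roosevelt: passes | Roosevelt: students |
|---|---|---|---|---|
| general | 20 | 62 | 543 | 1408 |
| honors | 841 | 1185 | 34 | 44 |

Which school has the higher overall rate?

Valley

General: Valley 20/62 = 32.3%, Roosevelt 543/1408 = 38.6% → Roosevelt
Honors: Valley 841/1185 = 71.0%, Roosevelt 34/44 = 77.3% → Roosevelt
Overall: Valley 861/1247 = 69.0%, Roosevelt 577/1452 = 39.7% → Valley
(Roosevelt wins every student group but Valley wins overall — Roosevelt's students skew toward the low-rate general group.)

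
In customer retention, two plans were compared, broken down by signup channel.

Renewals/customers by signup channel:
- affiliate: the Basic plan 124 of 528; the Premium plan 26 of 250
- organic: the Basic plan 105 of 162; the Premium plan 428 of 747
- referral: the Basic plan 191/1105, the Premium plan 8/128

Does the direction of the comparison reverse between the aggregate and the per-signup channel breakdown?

Yes

Affiliate: the Basic plan 124/528 = 23.5%, the Premium plan 26/250 = 10.4% → the Basic plan
Organic: the Basic plan 105/162 = 64.8%, the Premium plan 428/747 = 57.3% → the Basic plan
Referral: the Basic plan 191/1105 = 17.3%, the Premium plan 8/128 = 6.2% → the Basic plan
Overall: the Basic plan 420/1795 = 23.4%, the Premium plan 462/1125 = 41.1% → the Premium plan
The Basic plan wins each signup group but the Premium plan wins overall — the comparison reverses. The Basic plan's customers skew toward referral, which has a lower base rate.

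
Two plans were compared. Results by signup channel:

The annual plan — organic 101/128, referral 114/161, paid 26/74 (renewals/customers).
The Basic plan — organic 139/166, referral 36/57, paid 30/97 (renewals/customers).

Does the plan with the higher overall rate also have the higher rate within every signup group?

Organic: the annual plan 101/128 = 78.9%, the Basic plan 139/166 = 83.7% → the Basic plan
Referral: the annual plan 114/161 = 70.8%, the Basic plan 36/57 = 63.2% → the annual plan
Paid: the annual plan 26/74 = 35.1%, the Basic plan 30/97 = 30.9% → the annual plan
Overall: the annual plan 241/363 = 66.4%, the Basic plan 205/320 = 64.1% → the annual plan
Neither sweeps: the annual plan wins 2 of 3 groups, the Basic plan wins 1. The annual plan wins overall but not every group — no Simpson reversal.

No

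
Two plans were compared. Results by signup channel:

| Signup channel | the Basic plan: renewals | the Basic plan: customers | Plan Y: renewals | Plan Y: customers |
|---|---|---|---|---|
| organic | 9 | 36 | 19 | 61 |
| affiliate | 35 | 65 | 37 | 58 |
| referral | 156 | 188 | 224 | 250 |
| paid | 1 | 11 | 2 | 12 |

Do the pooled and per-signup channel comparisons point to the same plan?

Organic: the Basic plan 9/36 = 25.0%, Plan Y 19/61 = 31.1% → Plan Y
Affiliate: the Basic plan 35/65 = 53.8%, Plan Y 37/58 = 63.8% → Plan Y
Referral: the Basic plan 156/188 = 83.0%, Plan Y 224/250 = 89.6% → Plan Y
Paid: the Basic plan 1/11 = 9.1%, Plan Y 2/12 = 16.7% → Plan Y
Overall: the Basic plan 201/300 = 67.0%, Plan Y 282/381 = 74.0% → Plan Y
Plan Y wins overall and in every signup group — no reversal.

Yes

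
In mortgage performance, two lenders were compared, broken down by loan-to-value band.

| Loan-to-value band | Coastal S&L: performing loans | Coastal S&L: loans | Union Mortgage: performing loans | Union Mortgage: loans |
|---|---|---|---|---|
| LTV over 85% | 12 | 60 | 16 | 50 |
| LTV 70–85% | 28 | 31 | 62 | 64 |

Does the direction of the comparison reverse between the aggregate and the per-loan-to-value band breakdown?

No

LTV over 85%: Coastal S&L 12/60 = 20.0%, Union Mortgage 16/50 = 32.0% → Union Mortgage
LTV 70–85%: Coastal S&L 28/31 = 90.3%, Union Mortgage 62/64 = 96.9% → Union Mortgage
Overall: Coastal S&L 40/91 = 44.0%, Union Mortgage 78/114 = 68.4% → Union Mortgage
Union Mortgage wins overall and in every loan-to-value group — no reversal.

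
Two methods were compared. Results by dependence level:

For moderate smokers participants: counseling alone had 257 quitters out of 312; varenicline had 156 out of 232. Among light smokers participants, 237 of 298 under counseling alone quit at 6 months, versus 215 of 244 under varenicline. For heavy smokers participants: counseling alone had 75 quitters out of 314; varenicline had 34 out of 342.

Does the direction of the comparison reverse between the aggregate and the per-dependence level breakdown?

No

Moderate smokers: counseling alone 257/312 = 82.4%, varenicline 156/232 = 67.2% → counseling alone
Light smokers: counseling alone 237/298 = 79.5%, varenicline 215/244 = 88.1% → varenicline
Heavy smokers: counseling alone 75/314 = 23.9%, varenicline 34/342 = 9.9% → counseling alone
Overall: counseling alone 569/924 = 61.6%, varenicline 405/818 = 49.5% → counseling alone
Neither sweeps: counseling alone wins 2 of 3 groups, varenicline wins 1. Counseling alone wins overall but not every group — no Simpson reversal.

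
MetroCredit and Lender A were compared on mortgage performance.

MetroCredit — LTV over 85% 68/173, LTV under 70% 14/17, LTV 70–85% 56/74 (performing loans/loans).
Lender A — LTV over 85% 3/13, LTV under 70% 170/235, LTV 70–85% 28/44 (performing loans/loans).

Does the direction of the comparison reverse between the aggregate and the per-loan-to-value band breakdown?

LTV over 85%: MetroCredit 68/173 = 39.3%, Lender A 3/13 = 23.1% → MetroCredit
LTV under 70%: MetroCredit 14/17 = 82.4%, Lender A 170/235 = 72.3% → MetroCredit
LTV 70–85%: MetroCredit 56/74 = 75.7%, Lender A 28/44 = 63.6% → MetroCredit
Overall: MetroCredit 138/264 = 52.3%, Lender A 201/292 = 68.8% → Lender A
MetroCredit wins each loan-to-value group but Lender A wins overall — the comparison reverses. MetroCredit's loans skew toward LTV over 85%, which has a lower base rate.

Yes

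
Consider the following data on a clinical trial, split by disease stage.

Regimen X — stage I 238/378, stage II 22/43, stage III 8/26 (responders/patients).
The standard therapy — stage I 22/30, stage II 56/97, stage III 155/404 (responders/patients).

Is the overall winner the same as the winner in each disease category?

Stage I: Regimen X 238/378 = 63.0%, the standard therapy 22/30 = 73.3% → the standard therapy
Stage II: Regimen X 22/43 = 51.2%, the standard therapy 56/97 = 57.7% → the standard therapy
Stage III: Regimen X 8/26 = 30.8%, the standard therapy 155/404 = 38.4% → the standard therapy
Overall: Regimen X 268/447 = 60.0%, the standard therapy 233/531 = 43.9% → Regimen X
The standard therapy wins each disease group but Regimen X wins overall — the comparison reverses. The standard therapy's patients skew toward stage III, which has a lower base rate.

No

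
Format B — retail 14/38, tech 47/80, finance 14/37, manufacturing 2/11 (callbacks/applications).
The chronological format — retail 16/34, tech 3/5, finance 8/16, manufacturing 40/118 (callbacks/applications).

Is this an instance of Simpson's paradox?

Retail: Format B 14/38 = 36.8%, the chronological format 16/34 = 47.1% → the chronological format
Tech: Format B 47/80 = 58.8%, the chronological format 3/5 = 60.0% → the chronological format
Finance: Format B 14/37 = 37.8%, the chronological format 8/16 = 50.0% → the chronological format
Manufacturing: Format B 2/11 = 18.2%, the chronological format 40/118 = 33.9% → the chronological format
Overall: Format B 77/166 = 46.4%, the chronological format 67/173 = 38.7% → Format B
The chronological format wins each industry group but Format B wins overall — the comparison reverses. The chronological format's applications skew toward manufacturing, which has a lower base rate.

Yes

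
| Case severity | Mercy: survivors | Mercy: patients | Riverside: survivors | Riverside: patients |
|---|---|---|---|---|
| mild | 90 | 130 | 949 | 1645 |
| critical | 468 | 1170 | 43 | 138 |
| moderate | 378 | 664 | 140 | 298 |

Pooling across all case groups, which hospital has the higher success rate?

Riverside

Mild: Mercy 90/130 = 69.2%, Riverside 949/1645 = 57.7% → Mercy
Critical: Mercy 468/1170 = 40.0%, Riverside 43/138 = 31.2% → Mercy
Moderate: Mercy 378/664 = 56.9%, Riverside 140/298 = 47.0% → Mercy
Overall: Mercy 936/1964 = 47.7%, Riverside 1132/2081 = 54.4% → Riverside
(Mercy wins every case group but Riverside wins overall — Mercy's patients skew toward the low-rate critical group.)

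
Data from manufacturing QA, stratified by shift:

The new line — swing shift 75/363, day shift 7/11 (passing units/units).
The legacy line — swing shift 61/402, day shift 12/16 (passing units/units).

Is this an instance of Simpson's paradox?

No

Swing shift: the new line 75/363 = 20.7%, the legacy line 61/402 = 15.2% → the new line
Day shift: the new line 7/11 = 63.6%, the legacy line 12/16 = 75.0% → the legacy line
Overall: the new line 82/374 = 21.9%, the legacy line 73/418 = 17.5% → the new line
Neither sweeps: the new line wins 1 of 2 groups, the legacy line wins 1. The new line wins overall but not every group — no Simpson reversal.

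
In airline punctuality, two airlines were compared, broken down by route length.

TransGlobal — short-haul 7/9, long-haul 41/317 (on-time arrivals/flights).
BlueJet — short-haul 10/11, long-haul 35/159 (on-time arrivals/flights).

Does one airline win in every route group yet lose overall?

No

Short-haul: TransGlobal 7/9 = 77.8%, BlueJet 10/11 = 90.9% → BlueJet
Long-haul: TransGlobal 41/317 = 12.9%, BlueJet 35/159 = 22.0% → BlueJet
Overall: TransGlobal 48/326 = 14.7%, BlueJet 45/170 = 26.5% → BlueJet
BlueJet wins overall and in every route group — no reversal.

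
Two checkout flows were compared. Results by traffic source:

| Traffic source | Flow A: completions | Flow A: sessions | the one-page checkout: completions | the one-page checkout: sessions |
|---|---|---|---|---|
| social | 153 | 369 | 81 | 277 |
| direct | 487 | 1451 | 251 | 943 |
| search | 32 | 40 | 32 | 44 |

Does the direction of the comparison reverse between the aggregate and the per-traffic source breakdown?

No

Social: Flow A 153/369 = 41.5%, the one-page checkout 81/277 = 29.2% → Flow A
Direct: Flow A 487/1451 = 33.6%, the one-page checkout 251/943 = 26.6% → Flow A
Search: Flow A 32/40 = 80.0%, the one-page checkout 32/44 = 72.7% → Flow A
Overall: Flow A 672/1860 = 36.1%, the one-page checkout 364/1264 = 28.8% → Flow A
Flow A wins overall and in every traffic group — no reversal.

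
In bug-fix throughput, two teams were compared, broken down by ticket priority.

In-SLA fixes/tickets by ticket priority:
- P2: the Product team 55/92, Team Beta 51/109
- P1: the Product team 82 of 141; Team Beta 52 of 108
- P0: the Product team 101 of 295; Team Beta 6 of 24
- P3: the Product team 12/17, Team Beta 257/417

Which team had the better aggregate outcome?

Team Beta

P2: the Product team 55/92 = 59.8%, Team Beta 51/109 = 46.8% → the Product team
P1: the Product team 82/141 = 58.2%, Team Beta 52/108 = 48.1% → the Product team
P0: the Product team 101/295 = 34.2%, Team Beta 6/24 = 25.0% → the Product team
P3: the Product team 12/17 = 70.6%, Team Beta 257/417 = 61.6% → the Product team
Overall: the Product team 250/545 = 45.9%, Team Beta 366/658 = 55.6% → Team Beta
(The Product team wins every ticket group but Team Beta wins overall — the Product team's tickets skew toward the low-rate P0 group.)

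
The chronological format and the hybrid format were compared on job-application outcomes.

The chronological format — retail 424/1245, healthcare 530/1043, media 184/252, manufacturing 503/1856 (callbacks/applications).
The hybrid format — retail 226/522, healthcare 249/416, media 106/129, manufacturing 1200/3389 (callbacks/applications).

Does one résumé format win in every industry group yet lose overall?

Retail: the chronological format 424/1245 = 34.1%, the hybrid format 226/522 = 43.3% → the hybrid format
Healthcare: the chronological format 530/1043 = 50.8%, the hybrid format 249/416 = 59.9% → the hybrid format
Media: the chronological format 184/252 = 73.0%, the hybrid format 106/129 = 82.2% → the hybrid format
Manufacturing: the chronological format 503/1856 = 27.1%, the hybrid format 1200/3389 = 35.4% → the hybrid format
Overall: the chronological format 1641/4396 = 37.3%, the hybrid format 1781/4456 = 40.0% → the hybrid format
The hybrid format wins overall and in every industry group — no reversal.

No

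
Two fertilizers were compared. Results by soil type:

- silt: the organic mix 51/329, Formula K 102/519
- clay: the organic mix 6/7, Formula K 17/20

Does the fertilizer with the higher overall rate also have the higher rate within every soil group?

Silt: the organic mix 51/329 = 15.5%, Formula K 102/519 = 19.7% → Formula K
Clay: the organic mix 6/7 = 85.7%, Formula K 17/20 = 85.0% → the organic mix
Overall: the organic mix 57/336 = 17.0%, Formula K 119/539 = 22.1% → Formula K
Neither sweeps: the organic mix wins 1 of 2 groups, Formula K wins 1. Formula K wins overall but not every group — no Simpson reversal.

No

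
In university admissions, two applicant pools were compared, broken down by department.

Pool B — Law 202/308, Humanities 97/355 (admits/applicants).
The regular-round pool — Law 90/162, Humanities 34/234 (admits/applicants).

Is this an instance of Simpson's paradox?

Law: Pool B 202/308 = 65.6%, the regular-round pool 90/162 = 55.6% → Pool B
Humanities: Pool B 97/355 = 27.3%, the regular-round pool 34/234 = 14.5% → Pool B
Overall: Pool B 299/663 = 45.1%, the regular-round pool 124/396 = 31.3% → Pool B
Pool B wins overall and in every department group — no reversal.

No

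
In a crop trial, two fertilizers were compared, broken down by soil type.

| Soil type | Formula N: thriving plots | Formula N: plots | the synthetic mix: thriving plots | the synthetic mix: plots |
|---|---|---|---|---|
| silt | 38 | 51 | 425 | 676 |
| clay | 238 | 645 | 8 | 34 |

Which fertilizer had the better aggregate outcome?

the synthetic mix

Silt: Formula N 38/51 = 74.5%, the synthetic mix 425/676 = 62.9% → Formula N
Clay: Formula N 238/645 = 36.9%, the synthetic mix 8/34 = 23.5% → Formula N
Overall: Formula N 276/696 = 39.7%, the synthetic mix 433/710 = 61.0% → the synthetic mix
(Formula N wins every soil group but the synthetic mix wins overall — Formula N's plots skew toward the low-rate clay group.)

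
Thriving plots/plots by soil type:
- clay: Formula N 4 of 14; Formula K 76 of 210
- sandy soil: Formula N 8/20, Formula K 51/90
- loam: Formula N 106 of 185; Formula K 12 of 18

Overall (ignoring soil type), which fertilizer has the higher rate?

Formula N

Clay: Formula N 4/14 = 28.6%, Formula K 76/210 = 36.2% → Formula K
Sandy soil: Formula N 8/20 = 40.0%, Formula K 51/90 = 56.7% → Formula K
Loam: Formula N 106/185 = 57.3%, Formula K 12/18 = 66.7% → Formula K
Overall: Formula N 118/219 = 53.9%, Formula K 139/318 = 43.7% → Formula N
(Formula K wins every soil group but Formula N wins overall — Formula K's plots skew toward the low-rate clay group.)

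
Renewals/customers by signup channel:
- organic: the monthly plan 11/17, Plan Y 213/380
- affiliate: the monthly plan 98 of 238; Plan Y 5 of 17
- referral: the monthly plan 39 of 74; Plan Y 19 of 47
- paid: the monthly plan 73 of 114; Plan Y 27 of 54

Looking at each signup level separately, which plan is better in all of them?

the monthly plan

Organic: the monthly plan 11/17 = 64.7%, Plan Y 213/380 = 56.1% → the monthly plan
Affiliate: the monthly plan 98/238 = 41.2%, Plan Y 5/17 = 29.4% → the monthly plan
Referral: the monthly plan 39/74 = 52.7%, Plan Y 19/47 = 40.4% → the monthly plan
Paid: the monthly plan 73/114 = 64.0%, Plan Y 27/54 = 50.0% → the monthly plan
The monthly plan has the higher rate in all 4 groups.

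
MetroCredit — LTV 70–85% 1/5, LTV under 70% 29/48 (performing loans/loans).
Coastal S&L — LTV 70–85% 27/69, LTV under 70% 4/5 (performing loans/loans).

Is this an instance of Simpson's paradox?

LTV 70–85%: MetroCredit 1/5 = 20.0%, Coastal S&L 27/69 = 39.1% → Coastal S&L
LTV under 70%: MetroCredit 29/48 = 60.4%, Coastal S&L 4/5 = 80.0% → Coastal S&L
Overall: MetroCredit 30/53 = 56.6%, Coastal S&L 31/74 = 41.9% → MetroCredit
Coastal S&L wins each loan-to-value group but MetroCredit wins overall — the comparison reverses. Coastal S&L's loans skew toward LTV 70–85%, which has a lower base rate.

Yes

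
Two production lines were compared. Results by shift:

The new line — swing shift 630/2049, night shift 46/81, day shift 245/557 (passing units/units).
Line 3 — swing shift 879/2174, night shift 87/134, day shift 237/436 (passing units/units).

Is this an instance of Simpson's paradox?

Swing shift: the new line 630/2049 = 30.7%, Line 3 879/2174 = 40.4% → Line 3
Night shift: the new line 46/81 = 56.8%, Line 3 87/134 = 64.9% → Line 3
Day shift: the new line 245/557 = 44.0%, Line 3 237/436 = 54.4% → Line 3
Overall: the new line 921/2687 = 34.3%, Line 3 1203/2744 = 43.8% → Line 3
Line 3 wins overall and in every shift group — no reversal.

No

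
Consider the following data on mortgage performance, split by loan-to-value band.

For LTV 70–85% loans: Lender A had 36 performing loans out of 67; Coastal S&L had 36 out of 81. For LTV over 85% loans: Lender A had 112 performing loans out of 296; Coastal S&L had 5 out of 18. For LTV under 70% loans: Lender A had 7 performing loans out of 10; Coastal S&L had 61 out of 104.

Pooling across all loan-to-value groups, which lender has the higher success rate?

LTV 70–85%: Lender A 36/67 = 53.7%, Coastal S&L 36/81 = 44.4% → Lender A
LTV over 85%: Lender A 112/296 = 37.8%, Coastal S&L 5/18 = 27.8% → Lender A
LTV under 70%: Lender A 7/10 = 70.0%, Coastal S&L 61/104 = 58.7% → Lender A
Overall: Lender A 155/373 = 41.6%, Coastal S&L 102/203 = 50.2% → Coastal S&L
(Lender A wins every loan-to-value group but Coastal S&L wins overall — Lender A's loans skew toward the low-rate LTV over 85% group.)

Coastal S&L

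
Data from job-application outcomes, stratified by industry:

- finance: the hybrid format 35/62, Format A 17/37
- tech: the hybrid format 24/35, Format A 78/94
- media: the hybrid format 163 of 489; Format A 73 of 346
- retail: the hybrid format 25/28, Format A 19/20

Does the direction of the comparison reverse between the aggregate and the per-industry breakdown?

Finance: the hybrid format 35/62 = 56.5%, Format A 17/37 = 45.9% → the hybrid format
Tech: the hybrid format 24/35 = 68.6%, Format A 78/94 = 83.0% → Format A
Media: the hybrid format 163/489 = 33.3%, Format A 73/346 = 21.1% → the hybrid format
Retail: the hybrid format 25/28 = 89.3%, Format A 19/20 = 95.0% → Format A
Overall: the hybrid format 247/614 = 40.2%, Format A 187/497 = 37.6% → the hybrid format
Neither sweeps: the hybrid format wins 2 of 4 groups, Format A wins 2. The hybrid format wins overall but not every group — no Simpson reversal.

No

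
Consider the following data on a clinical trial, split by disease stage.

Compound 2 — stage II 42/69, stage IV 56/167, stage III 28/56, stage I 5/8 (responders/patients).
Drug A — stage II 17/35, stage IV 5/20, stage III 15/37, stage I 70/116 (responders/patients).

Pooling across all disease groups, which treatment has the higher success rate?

Stage II: Compound 2 42/69 = 60.9%, Drug A 17/35 = 48.6% → Compound 2
Stage IV: Compound 2 56/167 = 33.5%, Drug A 5/20 = 25.0% → Compound 2
Stage III: Compound 2 28/56 = 50.0%, Drug A 15/37 = 40.5% → Compound 2
Stage I: Compound 2 5/8 = 62.5%, Drug A 70/116 = 60.3% → Compound 2
Overall: Compound 2 131/300 = 43.7%, Drug A 107/208 = 51.4% → Drug A
(Compound 2 wins every disease group but Drug A wins overall — Compound 2's patients skew toward the low-rate stage IV group.)

Drug A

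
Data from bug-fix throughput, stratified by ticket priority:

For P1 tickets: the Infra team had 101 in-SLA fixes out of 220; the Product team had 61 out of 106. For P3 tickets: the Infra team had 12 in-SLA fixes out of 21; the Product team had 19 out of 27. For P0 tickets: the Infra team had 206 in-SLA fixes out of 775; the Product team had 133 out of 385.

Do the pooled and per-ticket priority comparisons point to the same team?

P1: the Infra team 101/220 = 45.9%, the Product team 61/106 = 57.5% → the Product team
P3: the Infra team 12/21 = 57.1%, the Product team 19/27 = 70.4% → the Product team
P0: the Infra team 206/775 = 26.6%, the Product team 133/385 = 34.5% → the Product team
Overall: the Infra team 319/1016 = 31.4%, the Product team 213/518 = 41.1% → the Product team
The Product team wins overall and in every ticket group — no reversal.

Yes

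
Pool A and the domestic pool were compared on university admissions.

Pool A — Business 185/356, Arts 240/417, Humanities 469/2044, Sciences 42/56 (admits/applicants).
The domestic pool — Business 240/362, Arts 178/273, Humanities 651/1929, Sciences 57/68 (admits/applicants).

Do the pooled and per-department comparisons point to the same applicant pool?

Business: Pool A 185/356 = 52.0%, the domestic pool 240/362 = 66.3% → the domestic pool
Arts: Pool A 240/417 = 57.6%, the domestic pool 178/273 = 65.2% → the domestic pool
Humanities: Pool A 469/2044 = 22.9%, the domestic pool 651/1929 = 33.7% → the domestic pool
Sciences: Pool A 42/56 = 75.0%, the domestic pool 57/68 = 83.8% → the domestic pool
Overall: Pool A 936/2873 = 32.6%, the domestic pool 1126/2632 = 42.8% → the domestic pool
The domestic pool wins overall and in every department group — no reversal.

Yes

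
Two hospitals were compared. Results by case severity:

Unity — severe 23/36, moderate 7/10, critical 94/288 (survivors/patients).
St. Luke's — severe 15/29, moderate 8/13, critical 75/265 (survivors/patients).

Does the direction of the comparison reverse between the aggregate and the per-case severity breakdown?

No

Severe: Unity 23/36 = 63.9%, St. Luke's 15/29 = 51.7% → Unity
Moderate: Unity 7/10 = 70.0%, St. Luke's 8/13 = 61.5% → Unity
Critical: Unity 94/288 = 32.6%, St. Luke's 75/265 = 28.3% → Unity
Overall: Unity 124/334 = 37.1%, St. Luke's 98/307 = 31.9% → Unity
Unity wins overall and in every case group — no reversal.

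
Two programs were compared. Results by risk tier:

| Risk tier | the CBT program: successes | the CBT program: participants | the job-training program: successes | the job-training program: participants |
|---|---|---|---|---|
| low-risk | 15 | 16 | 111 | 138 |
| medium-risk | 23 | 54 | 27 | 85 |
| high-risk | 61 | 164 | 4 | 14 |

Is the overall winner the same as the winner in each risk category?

No

Low-risk: the CBT program 15/16 = 93.8%, the job-training program 111/138 = 80.4% → the CBT program
Medium-risk: the CBT program 23/54 = 42.6%, the job-training program 27/85 = 31.8% → the CBT program
High-risk: the CBT program 61/164 = 37.2%, the job-training program 4/14 = 28.6% → the CBT program
Overall: the CBT program 99/234 = 42.3%, the job-training program 142/237 = 59.9% → the job-training program
The CBT program wins each risk group but the job-training program wins overall — the comparison reverses. The CBT program's participants skew toward high-risk, which has a lower base rate.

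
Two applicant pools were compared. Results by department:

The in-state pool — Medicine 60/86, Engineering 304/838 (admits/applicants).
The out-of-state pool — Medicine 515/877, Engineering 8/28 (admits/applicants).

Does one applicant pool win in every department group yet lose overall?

Yes

Medicine: the in-state pool 60/86 = 69.8%, the out-of-state pool 515/877 = 58.7% → the in-state pool
Engineering: the in-state pool 304/838 = 36.3%, the out-of-state pool 8/28 = 28.6% → the in-state pool
Overall: the in-state pool 364/924 = 39.4%, the out-of-state pool 523/905 = 57.8% → the out-of-state pool
The in-state pool wins each department group but the out-of-state pool wins overall — the comparison reverses. The in-state pool's applicants skew toward Engineering, which has a lower base rate.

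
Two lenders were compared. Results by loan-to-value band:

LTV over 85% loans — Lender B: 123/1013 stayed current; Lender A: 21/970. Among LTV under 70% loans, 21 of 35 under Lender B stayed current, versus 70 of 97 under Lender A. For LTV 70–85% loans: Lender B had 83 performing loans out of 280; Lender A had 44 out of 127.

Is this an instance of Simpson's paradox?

No

LTV over 85%: Lender B 123/1013 = 12.1%, Lender A 21/970 = 2.2% → Lender B
LTV under 70%: Lender B 21/35 = 60.0%, Lender A 70/97 = 72.2% → Lender A
LTV 70–85%: Lender B 83/280 = 29.6%, Lender A 44/127 = 34.6% → Lender A
Overall: Lender B 227/1328 = 17.1%, Lender A 135/1194 = 11.3% → Lender B
Neither sweeps: Lender B wins 1 of 3 groups, Lender A wins 2. Lender B wins overall but not every group — no Simpson reversal.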